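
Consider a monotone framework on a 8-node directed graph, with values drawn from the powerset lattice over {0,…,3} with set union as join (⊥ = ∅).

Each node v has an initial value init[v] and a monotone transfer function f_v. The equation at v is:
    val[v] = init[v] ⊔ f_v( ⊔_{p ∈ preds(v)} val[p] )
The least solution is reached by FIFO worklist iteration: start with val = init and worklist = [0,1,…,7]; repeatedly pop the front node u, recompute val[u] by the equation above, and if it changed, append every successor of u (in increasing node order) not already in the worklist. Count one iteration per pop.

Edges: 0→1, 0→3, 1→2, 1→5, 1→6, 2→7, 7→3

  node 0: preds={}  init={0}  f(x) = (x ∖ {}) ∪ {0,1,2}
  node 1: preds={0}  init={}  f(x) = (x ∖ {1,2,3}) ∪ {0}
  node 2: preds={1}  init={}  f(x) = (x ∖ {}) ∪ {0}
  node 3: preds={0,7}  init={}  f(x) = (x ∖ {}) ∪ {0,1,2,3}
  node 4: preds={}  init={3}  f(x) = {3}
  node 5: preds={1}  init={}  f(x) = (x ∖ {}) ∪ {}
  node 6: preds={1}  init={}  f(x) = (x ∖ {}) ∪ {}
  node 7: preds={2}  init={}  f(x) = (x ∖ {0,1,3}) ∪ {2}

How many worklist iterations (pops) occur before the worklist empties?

Iteration log — 9 steps:
  step 1. node 0  ⊔preds={}  new={0,1,2}  old={0}  +wl: 
  step 2. node 1  ⊔preds={0,1,2}  new={0}  old={}  +wl: 
  step 3. node 2  ⊔preds={0}  new={0}  old={}  +wl: 
  step 4. node 3  ⊔preds={0,1,2}  new={0,1,2,3}  old={}  +wl: 
  step 5. node 4  ⊔preds={}  new={3}  stable
  step 6. node 5  ⊔preds={0}  new={0}  old={}  +wl: 
  step 7. node 6  ⊔preds={0}  new={0}  old={}  +wl: 
  step 8. node 7  ⊔preds={0}  new={2}  old={}  +wl: 3
  step 9. node 3  ⊔preds={0,1,2}  new={0,1,2,3}  stable

Least fixpoint reached:
  node 0: {0,1,2}
  node 1: {0}
  node 2: {0}
  node 3: {0,1,2,3}
  node 4: {3}
  node 5: {0}
  node 6: {0}
  node 7: {2}

9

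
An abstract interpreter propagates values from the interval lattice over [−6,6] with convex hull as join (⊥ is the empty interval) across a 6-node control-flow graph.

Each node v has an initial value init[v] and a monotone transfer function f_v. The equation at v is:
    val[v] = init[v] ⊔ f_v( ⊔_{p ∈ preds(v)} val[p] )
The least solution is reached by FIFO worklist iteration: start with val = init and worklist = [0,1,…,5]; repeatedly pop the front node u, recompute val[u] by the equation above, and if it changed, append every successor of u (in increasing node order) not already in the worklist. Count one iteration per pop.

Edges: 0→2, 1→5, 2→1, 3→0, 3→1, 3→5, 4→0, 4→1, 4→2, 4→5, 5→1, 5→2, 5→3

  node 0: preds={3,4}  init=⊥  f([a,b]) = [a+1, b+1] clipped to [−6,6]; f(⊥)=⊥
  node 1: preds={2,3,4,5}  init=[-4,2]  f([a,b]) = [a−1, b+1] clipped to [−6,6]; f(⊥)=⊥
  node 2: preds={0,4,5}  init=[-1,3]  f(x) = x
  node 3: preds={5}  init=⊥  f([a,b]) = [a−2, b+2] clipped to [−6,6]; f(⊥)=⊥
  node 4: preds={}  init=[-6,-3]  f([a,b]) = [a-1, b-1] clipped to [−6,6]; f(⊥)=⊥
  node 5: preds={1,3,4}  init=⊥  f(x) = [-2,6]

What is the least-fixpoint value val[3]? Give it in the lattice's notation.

Iteration log — 13 steps:
  step 1. node 0  ⊔preds=[-6,-3]  new=[-5,-2]  old=⊥  +wl: 
  step 2. node 1  ⊔preds=[-6,3]  new=[-6,4]  old=[-4,2]  +wl: 
  step 3. node 2  ⊔preds=[-6,-2]  new=[-6,3]  old=[-1,3]  +wl: 1
  step 4. node 3  ⊔preds=⊥  new=⊥  stable
  step 5. node 4  ⊔preds=⊥  new=[-6,-3]  stable
  step 6. node 5  ⊔preds=[-6,4]  new=[-2,6]  old=⊥  +wl: 2,3
  step 7. node 1  ⊔preds=[-6,6]  new=[-6,6]  old=[-6,4]  +wl: 5
  step 8. node 2  ⊔preds=[-6,6]  new=[-6,6]  old=[-6,3]  +wl: 1
  step 9. node 3  ⊔preds=[-2,6]  new=[-4,6]  old=⊥  +wl: 0
  step 10. node 5  ⊔preds=[-6,6]  new=[-2,6]  stable
  step 11. node 1  ⊔preds=[-6,6]  new=[-6,6]  stable
  step 12. node 0  ⊔preds=[-6,6]  new=[-5,6]  old=[-5,-2]  +wl: 2
  step 13. node 2  ⊔preds=[-6,6]  new=[-6,6]  stable

Least fixpoint reached:
  node 0: [-5,6]
  node 1: [-6,6]
  node 2: [-6,6]
  node 3: [-4,6]
  node 4: [-6,-3]
  node 5: [-2,6]

[-4,6]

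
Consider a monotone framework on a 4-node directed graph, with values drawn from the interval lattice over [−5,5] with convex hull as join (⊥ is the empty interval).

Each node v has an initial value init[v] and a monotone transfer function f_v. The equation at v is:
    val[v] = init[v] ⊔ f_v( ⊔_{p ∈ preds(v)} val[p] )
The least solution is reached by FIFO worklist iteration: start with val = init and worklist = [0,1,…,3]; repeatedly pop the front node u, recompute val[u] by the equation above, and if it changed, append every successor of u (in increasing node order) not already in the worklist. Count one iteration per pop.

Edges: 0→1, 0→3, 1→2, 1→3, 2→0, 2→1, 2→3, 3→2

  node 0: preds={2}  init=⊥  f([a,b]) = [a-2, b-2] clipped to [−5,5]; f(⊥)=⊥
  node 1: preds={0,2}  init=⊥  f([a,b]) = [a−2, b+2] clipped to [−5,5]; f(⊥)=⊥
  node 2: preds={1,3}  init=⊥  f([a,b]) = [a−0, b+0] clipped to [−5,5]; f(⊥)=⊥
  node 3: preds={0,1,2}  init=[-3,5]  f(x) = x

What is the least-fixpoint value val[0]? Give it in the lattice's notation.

Trace (11 dequeues):
  [1] u=0 | in ⊥ | out ⊥ | ==
  [2] u=1 | in ⊥ | out ⊥ | ==
  [3] u=2 | in [-3,5] | out [-3,5] | prev ⊥ | push {0,1}
  [4] u=3 | in [-3,5] | out [-3,5] | ==
  [5] u=0 | in [-3,5] | out [-5,3] | prev ⊥ | push {3}
  [6] u=1 | in [-5,5] | out [-5,5] | prev ⊥ | push {2}
  [7] u=3 | in [-5,5] | out [-5,5] | prev [-3,5] | push {}
  [8] u=2 | in [-5,5] | out [-5,5] | prev [-3,5] | push {0,1,3}
  [9] u=0 | in [-5,5] | out [-5,3] | ==
  [10] u=1 | in [-5,5] | out [-5,5] | ==
  [11] u=3 | in [-5,5] | out [-5,5] | ==

Converged values:
  [0] [-5,3]
  [1] [-5,5]
  [2] [-5,5]
  [3] [-5,5]

[-5,3]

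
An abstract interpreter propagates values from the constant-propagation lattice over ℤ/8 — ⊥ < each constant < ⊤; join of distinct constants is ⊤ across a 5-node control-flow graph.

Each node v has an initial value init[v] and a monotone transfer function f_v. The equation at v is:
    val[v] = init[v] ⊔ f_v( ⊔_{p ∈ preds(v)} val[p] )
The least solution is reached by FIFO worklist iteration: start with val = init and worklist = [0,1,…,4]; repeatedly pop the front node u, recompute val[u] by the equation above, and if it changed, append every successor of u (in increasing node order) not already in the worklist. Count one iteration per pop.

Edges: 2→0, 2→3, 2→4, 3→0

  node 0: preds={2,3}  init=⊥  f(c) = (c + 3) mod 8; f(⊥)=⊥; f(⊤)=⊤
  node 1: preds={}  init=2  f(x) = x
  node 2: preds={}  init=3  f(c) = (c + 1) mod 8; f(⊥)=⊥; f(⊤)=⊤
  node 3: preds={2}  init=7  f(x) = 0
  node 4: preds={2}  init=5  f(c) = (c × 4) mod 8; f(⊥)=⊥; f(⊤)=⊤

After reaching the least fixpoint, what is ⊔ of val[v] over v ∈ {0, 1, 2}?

Trace (6 dequeues):
  [1] u=0 | in ⊤ | out ⊤ | prev ⊥ | push {}
  [2] u=1 | in ⊥ | out 2 | ==
  [3] u=2 | in ⊥ | out 3 | ==
  [4] u=3 | in 3 | out ⊤ | prev 7 | push {0}
  [5] u=4 | in 3 | out ⊤ | prev 5 | push {}
  [6] u=0 | in ⊤ | out ⊤ | ==

Converged values:
  [0] ⊤
  [1] 2
  [2] 3
  [3] ⊤
  [4] ⊤

⊤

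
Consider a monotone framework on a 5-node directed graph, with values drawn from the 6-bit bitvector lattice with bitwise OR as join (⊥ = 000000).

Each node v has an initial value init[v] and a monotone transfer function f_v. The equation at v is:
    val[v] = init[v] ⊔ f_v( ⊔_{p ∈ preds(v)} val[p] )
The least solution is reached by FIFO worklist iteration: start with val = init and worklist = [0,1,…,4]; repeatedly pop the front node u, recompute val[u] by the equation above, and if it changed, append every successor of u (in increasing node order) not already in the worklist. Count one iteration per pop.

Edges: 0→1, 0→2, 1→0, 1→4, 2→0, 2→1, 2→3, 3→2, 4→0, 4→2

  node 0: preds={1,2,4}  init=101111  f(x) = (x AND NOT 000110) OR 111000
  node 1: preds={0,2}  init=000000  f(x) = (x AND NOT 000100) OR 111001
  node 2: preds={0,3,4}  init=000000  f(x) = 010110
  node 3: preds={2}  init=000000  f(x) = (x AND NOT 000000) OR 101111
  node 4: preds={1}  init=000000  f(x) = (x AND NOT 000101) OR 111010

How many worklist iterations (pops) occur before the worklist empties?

Trace (8 dequeues):
  [1] u=0 | in 000000 | out 111111 | prev 101111 | push {}
  [2] u=1 | in 111111 | out 111011 | prev 000000 | push {0}
  [3] u=2 | in 111111 | out 010110 | prev 000000 | push {1}
  [4] u=3 | in 010110 | out 111111 | prev 000000 | push {2}
  [5] u=4 | in 111011 | out 111010 | prev 000000 | push {}
  [6] u=0 | in 111111 | out 111111 | ==
  [7] u=1 | in 111111 | out 111011 | ==
  [8] u=2 | in 111111 | out 010110 | ==

Converged values:
  [0] 111111
  [1] 111011
  [2] 010110
  [3] 111111
  [4] 111010

8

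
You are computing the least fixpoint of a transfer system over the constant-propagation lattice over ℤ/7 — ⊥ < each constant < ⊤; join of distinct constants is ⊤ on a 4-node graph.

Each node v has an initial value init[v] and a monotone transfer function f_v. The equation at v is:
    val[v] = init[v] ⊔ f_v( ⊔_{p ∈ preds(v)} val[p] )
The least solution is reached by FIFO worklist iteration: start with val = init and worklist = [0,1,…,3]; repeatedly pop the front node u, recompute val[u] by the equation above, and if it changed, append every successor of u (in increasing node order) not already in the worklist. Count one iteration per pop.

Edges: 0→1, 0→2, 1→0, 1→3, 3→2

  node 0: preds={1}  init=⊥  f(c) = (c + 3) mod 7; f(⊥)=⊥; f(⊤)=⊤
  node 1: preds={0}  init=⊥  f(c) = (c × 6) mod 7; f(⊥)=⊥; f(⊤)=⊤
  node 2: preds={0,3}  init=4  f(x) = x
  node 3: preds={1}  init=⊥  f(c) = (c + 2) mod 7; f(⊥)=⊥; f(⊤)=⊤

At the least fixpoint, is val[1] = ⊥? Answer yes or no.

Worklist (4 pops):
  #1 pop 0: in=⊥ → ⊥ (no change)
  #2 pop 1: in=⊥ → ⊥ (no change)
  #3 pop 2: in=⊥ → 4 (no change)
  #4 pop 3: in=⊥ → ⊥ (no change)

Fixpoint:
  val[0] = ⊥
  val[1] = ⊥
  val[2] = 4
  val[3] = ⊥

yes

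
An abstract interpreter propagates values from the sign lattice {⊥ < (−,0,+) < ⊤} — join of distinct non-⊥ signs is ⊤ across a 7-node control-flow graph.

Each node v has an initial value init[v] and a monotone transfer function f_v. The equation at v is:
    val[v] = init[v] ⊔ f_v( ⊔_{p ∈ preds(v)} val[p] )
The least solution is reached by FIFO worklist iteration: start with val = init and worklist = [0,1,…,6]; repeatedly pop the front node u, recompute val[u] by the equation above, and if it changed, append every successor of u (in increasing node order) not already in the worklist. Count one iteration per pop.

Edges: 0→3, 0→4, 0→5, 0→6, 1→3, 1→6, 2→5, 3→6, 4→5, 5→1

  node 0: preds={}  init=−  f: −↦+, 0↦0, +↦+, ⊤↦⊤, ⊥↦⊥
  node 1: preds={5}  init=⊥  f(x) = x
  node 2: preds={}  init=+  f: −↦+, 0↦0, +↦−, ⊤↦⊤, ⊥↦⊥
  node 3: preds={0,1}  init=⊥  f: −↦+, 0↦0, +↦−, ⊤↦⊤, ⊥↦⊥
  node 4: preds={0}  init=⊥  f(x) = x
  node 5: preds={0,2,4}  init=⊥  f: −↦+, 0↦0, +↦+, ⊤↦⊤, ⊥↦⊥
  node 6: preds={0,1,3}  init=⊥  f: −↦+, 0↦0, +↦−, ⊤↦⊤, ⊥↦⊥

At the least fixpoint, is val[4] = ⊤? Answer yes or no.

no

Trace (10 dequeues):
  [1] u=0 | in ⊥ | out − | ==
  [2] u=1 | in ⊥ | out ⊥ | ==
  [3] u=2 | in ⊥ | out + | ==
  [4] u=3 | in − | out + | prev ⊥ | push {}
  [5] u=4 | in − | out − | prev ⊥ | push {}
  [6] u=5 | in ⊤ | out ⊤ | prev ⊥ | push {1}
  [7] u=6 | in ⊤ | out ⊤ | prev ⊥ | push {}
  [8] u=1 | in ⊤ | out ⊤ | prev ⊥ | push {3,6}
  [9] u=3 | in ⊤ | out ⊤ | prev + | push {}
  [10] u=6 | in ⊤ | out ⊤ | ==

Converged values:
  [0] −
  [1] ⊤
  [2] +
  [3] ⊤
  [4] −
  [5] ⊤
  [6] ⊤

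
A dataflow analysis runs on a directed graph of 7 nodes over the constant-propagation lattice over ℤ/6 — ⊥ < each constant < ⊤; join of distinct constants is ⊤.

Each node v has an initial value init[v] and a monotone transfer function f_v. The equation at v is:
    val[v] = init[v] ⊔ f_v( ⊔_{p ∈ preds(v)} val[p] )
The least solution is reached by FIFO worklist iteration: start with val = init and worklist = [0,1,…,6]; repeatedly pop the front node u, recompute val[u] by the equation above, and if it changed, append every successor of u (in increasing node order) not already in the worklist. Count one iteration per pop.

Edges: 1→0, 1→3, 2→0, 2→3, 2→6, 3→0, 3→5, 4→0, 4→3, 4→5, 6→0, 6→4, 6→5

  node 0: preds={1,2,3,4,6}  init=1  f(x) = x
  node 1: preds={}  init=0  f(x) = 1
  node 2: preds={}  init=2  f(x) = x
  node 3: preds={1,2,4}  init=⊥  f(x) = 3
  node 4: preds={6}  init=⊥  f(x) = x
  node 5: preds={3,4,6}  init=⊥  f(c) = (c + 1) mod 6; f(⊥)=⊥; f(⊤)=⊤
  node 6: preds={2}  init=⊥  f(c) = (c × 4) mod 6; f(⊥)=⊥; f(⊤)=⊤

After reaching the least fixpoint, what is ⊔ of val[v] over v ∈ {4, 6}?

2

Iteration log — 12 steps:
  step 1. node 0  ⊔preds=⊤  new=⊤  old=1  +wl: 
  step 2. node 1  ⊔preds=⊥  new=⊤  old=0  +wl: 0
  step 3. node 2  ⊔preds=⊥  new=2  stable
  step 4. node 3  ⊔preds=⊤  new=3  old=⊥  +wl: 
  step 5. node 4  ⊔preds=⊥  new=⊥  stable
  step 6. node 5  ⊔preds=3  new=4  old=⊥  +wl: 
  step 7. node 6  ⊔preds=2  new=2  old=⊥  +wl: 4,5
  step 8. node 0  ⊔preds=⊤  new=⊤  stable
  step 9. node 4  ⊔preds=2  new=2  old=⊥  +wl: 0,3
  step 10. node 5  ⊔preds=⊤  new=⊤  old=4  +wl: 
  step 11. node 0  ⊔preds=⊤  new=⊤  stable
  step 12. node 3  ⊔preds=⊤  new=3  stable

Least fixpoint reached:
  node 0: ⊤
  node 1: ⊤
  node 2: 2
  node 3: 3
  node 4: 2
  node 5: ⊤
  node 6: 2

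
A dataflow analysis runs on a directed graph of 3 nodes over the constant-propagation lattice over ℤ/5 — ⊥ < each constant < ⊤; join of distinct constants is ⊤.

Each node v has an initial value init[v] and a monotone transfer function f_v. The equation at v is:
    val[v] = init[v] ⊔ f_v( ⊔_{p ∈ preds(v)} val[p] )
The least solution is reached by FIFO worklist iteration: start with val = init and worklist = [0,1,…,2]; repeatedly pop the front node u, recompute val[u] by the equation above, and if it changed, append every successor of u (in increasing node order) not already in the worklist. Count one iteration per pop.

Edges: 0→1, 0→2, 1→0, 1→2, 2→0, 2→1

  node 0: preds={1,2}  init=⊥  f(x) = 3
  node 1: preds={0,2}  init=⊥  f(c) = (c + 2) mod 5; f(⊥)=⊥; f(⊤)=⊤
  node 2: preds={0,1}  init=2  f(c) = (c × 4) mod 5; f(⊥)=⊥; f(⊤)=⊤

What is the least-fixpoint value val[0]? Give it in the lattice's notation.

Worklist (5 pops):
  #1 pop 0: in=2 → 3 (was ⊥); enqueue []
  #2 pop 1: in=⊤ → ⊤ (was ⊥); enqueue [0]
  #3 pop 2: in=⊤ → ⊤ (was 2); enqueue [1]
  #4 pop 0: in=⊤ → 3 (no change)
  #5 pop 1: in=⊤ → ⊤ (no change)

Fixpoint:
  val[0] = 3
  val[1] = ⊤
  val[2] = ⊤

3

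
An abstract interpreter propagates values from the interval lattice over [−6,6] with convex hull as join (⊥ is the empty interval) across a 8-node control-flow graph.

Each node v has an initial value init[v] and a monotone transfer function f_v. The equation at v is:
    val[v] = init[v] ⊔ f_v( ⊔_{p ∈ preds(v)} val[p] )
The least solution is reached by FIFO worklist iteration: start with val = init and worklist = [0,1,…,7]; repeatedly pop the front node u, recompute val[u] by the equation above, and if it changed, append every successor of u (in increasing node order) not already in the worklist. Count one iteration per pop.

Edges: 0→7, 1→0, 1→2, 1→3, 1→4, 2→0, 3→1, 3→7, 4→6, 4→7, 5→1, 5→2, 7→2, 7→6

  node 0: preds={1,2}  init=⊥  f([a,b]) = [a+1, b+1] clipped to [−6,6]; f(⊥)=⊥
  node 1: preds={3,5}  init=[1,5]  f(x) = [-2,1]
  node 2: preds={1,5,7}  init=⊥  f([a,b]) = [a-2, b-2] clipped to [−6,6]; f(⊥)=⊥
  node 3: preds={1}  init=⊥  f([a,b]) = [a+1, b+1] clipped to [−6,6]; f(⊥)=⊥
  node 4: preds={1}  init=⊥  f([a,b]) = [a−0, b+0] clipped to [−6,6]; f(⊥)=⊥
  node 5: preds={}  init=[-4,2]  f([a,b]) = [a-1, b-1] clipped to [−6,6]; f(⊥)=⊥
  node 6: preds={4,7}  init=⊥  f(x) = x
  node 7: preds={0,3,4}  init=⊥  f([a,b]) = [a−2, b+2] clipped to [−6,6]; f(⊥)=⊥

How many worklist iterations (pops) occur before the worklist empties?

Worklist (16 pops):
  #1 pop 0: in=[1,5] → [2,6] (was ⊥); enqueue []
  #2 pop 1: in=[-4,2] → [-2,5] (was [1,5]); enqueue [0]
  #3 pop 2: in=[-4,5] → [-6,3] (was ⊥); enqueue []
  #4 pop 3: in=[-2,5] → [-1,6] (was ⊥); enqueue [1]
  #5 pop 4: in=[-2,5] → [-2,5] (was ⊥); enqueue []
  #6 pop 5: in=⊥ → [-4,2] (no change)
  #7 pop 6: in=[-2,5] → [-2,5] (was ⊥); enqueue []
  #8 pop 7: in=[-2,6] → [-4,6] (was ⊥); enqueue [2,6]
  #9 pop 0: in=[-6,5] → [-5,6] (was [2,6]); enqueue [7]
  #10 pop 1: in=[-4,6] → [-2,5] (no change)
  #11 pop 2: in=[-4,6] → [-6,4] (was [-6,3]); enqueue [0]
  #12 pop 6: in=[-4,6] → [-4,6] (was [-2,5]); enqueue []
  #13 pop 7: in=[-5,6] → [-6,6] (was [-4,6]); enqueue [2,6]
  #14 pop 0: in=[-6,5] → [-5,6] (no change)
  #15 pop 2: in=[-6,6] → [-6,4] (no change)
  #16 pop 6: in=[-6,6] → [-6,6] (was [-4,6]); enqueue []

Fixpoint:
  val[0] = [-5,6]
  val[1] = [-2,5]
  val[2] = [-6,4]
  val[3] = [-1,6]
  val[4] = [-2,5]
  val[5] = [-4,2]
  val[6] = [-6,6]
  val[7] = [-6,6]

16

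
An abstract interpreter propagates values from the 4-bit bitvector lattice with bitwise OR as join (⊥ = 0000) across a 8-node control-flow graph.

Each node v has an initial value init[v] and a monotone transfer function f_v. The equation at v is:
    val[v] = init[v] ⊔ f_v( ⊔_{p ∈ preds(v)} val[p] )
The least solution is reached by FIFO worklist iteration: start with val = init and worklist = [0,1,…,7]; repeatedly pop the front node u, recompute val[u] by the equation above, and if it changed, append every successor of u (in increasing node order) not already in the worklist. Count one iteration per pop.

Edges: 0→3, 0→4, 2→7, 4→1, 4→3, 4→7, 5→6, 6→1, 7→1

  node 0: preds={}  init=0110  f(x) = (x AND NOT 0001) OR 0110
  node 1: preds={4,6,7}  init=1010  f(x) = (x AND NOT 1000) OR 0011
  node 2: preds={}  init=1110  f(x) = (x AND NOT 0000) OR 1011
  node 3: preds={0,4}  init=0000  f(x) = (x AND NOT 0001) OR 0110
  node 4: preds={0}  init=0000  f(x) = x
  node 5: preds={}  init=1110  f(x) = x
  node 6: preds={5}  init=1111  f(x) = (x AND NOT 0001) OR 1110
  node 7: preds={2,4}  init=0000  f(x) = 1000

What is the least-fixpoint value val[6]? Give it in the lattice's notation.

Iteration log — 10 steps:
  step 1. node 0  ⊔preds=0000  new=0110  stable
  step 2. node 1  ⊔preds=1111  new=1111  old=1010  +wl: 
  step 3. node 2  ⊔preds=0000  new=1111  old=1110  +wl: 
  step 4. node 3  ⊔preds=0110  new=0110  old=0000  +wl: 
  step 5. node 4  ⊔preds=0110  new=0110  old=0000  +wl: 1,3
  step 6. node 5  ⊔preds=0000  new=1110  stable
  step 7. node 6  ⊔preds=1110  new=1111  stable
  step 8. node 7  ⊔preds=1111  new=1000  old=0000  +wl: 
  step 9. node 1  ⊔preds=1111  new=1111  stable
  step 10. node 3  ⊔preds=0110  new=0110  stable

Least fixpoint reached:
  node 0: 0110
  node 1: 1111
  node 2: 1111
  node 3: 0110
  node 4: 0110
  node 5: 1110
  node 6: 1111
  node 7: 1000

1111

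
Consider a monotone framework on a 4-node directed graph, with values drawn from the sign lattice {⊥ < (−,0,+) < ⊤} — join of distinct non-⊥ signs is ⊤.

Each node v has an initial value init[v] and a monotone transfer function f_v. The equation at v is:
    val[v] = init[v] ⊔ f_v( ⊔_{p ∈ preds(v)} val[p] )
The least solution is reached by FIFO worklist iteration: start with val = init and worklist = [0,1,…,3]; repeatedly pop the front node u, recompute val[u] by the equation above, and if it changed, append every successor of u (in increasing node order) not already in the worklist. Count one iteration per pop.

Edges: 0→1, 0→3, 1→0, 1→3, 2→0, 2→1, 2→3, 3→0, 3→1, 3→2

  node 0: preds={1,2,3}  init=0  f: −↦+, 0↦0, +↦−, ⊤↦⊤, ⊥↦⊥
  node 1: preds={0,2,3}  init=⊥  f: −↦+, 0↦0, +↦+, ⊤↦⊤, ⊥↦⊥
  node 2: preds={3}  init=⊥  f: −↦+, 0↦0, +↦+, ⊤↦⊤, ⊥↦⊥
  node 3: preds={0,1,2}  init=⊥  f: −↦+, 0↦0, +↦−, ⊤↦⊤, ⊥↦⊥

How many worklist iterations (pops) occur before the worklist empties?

Worklist (10 pops):
  #1 pop 0: in=⊥ → 0 (no change)
  #2 pop 1: in=0 → 0 (was ⊥); enqueue [0]
  #3 pop 2: in=⊥ → ⊥ (no change)
  #4 pop 3: in=0 → 0 (was ⊥); enqueue [1,2]
  #5 pop 0: in=0 → 0 (no change)
  #6 pop 1: in=0 → 0 (no change)
  #7 pop 2: in=0 → 0 (was ⊥); enqueue [0,1,3]
  #8 pop 0: in=0 → 0 (no change)
  #9 pop 1: in=0 → 0 (no change)
  #10 pop 3: in=0 → 0 (no change)

Fixpoint:
  val[0] = 0
  val[1] = 0
  val[2] = 0
  val[3] = 0

10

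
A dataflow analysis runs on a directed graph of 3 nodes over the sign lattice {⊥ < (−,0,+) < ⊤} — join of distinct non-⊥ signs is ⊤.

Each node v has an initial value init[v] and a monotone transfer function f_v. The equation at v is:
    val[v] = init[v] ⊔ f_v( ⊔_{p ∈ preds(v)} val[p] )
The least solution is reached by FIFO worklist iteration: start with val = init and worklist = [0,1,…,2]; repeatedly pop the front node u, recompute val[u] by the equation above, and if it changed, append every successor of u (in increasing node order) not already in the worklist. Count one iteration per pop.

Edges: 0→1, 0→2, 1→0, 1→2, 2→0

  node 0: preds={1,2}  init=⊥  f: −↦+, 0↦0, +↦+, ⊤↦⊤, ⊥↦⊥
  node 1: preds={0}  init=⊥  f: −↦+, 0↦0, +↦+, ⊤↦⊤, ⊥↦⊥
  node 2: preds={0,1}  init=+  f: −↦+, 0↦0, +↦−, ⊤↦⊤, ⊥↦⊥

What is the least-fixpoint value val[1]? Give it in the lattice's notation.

Trace (7 dequeues):
  [1] u=0 | in + | out + | prev ⊥ | push {}
  [2] u=1 | in + | out + | prev ⊥ | push {0}
  [3] u=2 | in + | out ⊤ | prev + | push {}
  [4] u=0 | in ⊤ | out ⊤ | prev + | push {1,2}
  [5] u=1 | in ⊤ | out ⊤ | prev + | push {0}
  [6] u=2 | in ⊤ | out ⊤ | ==
  [7] u=0 | in ⊤ | out ⊤ | ==

Converged values:
  [0] ⊤
  [1] ⊤
  [2] ⊤

⊤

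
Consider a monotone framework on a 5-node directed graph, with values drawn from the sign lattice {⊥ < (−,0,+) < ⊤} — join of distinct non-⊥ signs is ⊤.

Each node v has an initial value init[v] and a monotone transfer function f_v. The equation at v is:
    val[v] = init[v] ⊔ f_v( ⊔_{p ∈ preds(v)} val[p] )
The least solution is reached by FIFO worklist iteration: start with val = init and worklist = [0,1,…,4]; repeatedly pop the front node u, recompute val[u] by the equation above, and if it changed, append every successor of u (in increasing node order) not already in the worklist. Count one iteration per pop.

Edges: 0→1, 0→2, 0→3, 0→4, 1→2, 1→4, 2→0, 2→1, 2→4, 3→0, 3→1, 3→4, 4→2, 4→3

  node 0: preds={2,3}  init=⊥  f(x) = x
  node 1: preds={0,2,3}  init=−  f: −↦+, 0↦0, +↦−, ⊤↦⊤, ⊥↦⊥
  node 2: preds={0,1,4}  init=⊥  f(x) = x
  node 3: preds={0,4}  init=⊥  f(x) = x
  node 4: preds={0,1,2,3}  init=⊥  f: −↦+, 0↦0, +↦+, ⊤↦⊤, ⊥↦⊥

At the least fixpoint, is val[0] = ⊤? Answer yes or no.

Worklist (15 pops):
  #1 pop 0: in=⊥ → ⊥ (no change)
  #2 pop 1: in=⊥ → − (no change)
  #3 pop 2: in=− → − (was ⊥); enqueue [0,1]
  #4 pop 3: in=⊥ → ⊥ (no change)
  #5 pop 4: in=− → + (was ⊥); enqueue [2,3]
  #6 pop 0: in=− → − (was ⊥); enqueue [4]
  #7 pop 1: in=− → ⊤ (was −); enqueue []
  #8 pop 2: in=⊤ → ⊤ (was −); enqueue [0,1]
  #9 pop 3: in=⊤ → ⊤ (was ⊥); enqueue []
  #10 pop 4: in=⊤ → ⊤ (was +); enqueue [2,3]
  #11 pop 0: in=⊤ → ⊤ (was −); enqueue [4]
  #12 pop 1: in=⊤ → ⊤ (no change)
  #13 pop 2: in=⊤ → ⊤ (no change)
  #14 pop 3: in=⊤ → ⊤ (no change)
  #15 pop 4: in=⊤ → ⊤ (no change)

Fixpoint:
  val[0] = ⊤
  val[1] = ⊤
  val[2] = ⊤
  val[3] = ⊤
  val[4] = ⊤

yes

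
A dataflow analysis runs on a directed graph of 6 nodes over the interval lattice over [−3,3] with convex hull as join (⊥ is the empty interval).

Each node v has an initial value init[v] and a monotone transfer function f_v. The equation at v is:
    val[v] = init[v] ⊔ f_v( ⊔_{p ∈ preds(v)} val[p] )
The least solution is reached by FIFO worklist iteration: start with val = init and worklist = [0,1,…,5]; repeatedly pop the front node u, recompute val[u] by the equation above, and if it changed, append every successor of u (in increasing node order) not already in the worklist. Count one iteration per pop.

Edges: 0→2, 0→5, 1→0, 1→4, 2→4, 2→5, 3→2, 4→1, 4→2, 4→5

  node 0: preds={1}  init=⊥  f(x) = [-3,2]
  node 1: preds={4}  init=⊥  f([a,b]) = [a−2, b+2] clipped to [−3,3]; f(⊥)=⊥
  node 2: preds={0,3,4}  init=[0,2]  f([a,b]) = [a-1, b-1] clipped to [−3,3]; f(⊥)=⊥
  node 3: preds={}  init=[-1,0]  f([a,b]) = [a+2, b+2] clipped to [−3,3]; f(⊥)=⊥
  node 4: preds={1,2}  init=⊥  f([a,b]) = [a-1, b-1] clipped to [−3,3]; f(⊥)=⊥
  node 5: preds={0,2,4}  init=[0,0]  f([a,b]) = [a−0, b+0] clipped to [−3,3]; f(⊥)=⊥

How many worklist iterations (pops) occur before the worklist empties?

13

Iteration log — 13 steps:
  step 1. node 0  ⊔preds=⊥  new=[-3,2]  old=⊥  +wl: 
  step 2. node 1  ⊔preds=⊥  new=⊥  stable
  step 3. node 2  ⊔preds=[-3,2]  new=[-3,2]  old=[0,2]  +wl: 
  step 4. node 3  ⊔preds=⊥  new=[-1,0]  stable
  step 5. node 4  ⊔preds=[-3,2]  new=[-3,1]  old=⊥  +wl: 1,2
  step 6. node 5  ⊔preds=[-3,2]  new=[-3,2]  old=[0,0]  +wl: 
  step 7. node 1  ⊔preds=[-3,1]  new=[-3,3]  old=⊥  +wl: 0,4
  step 8. node 2  ⊔preds=[-3,2]  new=[-3,2]  stable
  step 9. node 0  ⊔preds=[-3,3]  new=[-3,2]  stable
  step 10. node 4  ⊔preds=[-3,3]  new=[-3,2]  old=[-3,1]  +wl: 1,2,5
  step 11. node 1  ⊔preds=[-3,2]  new=[-3,3]  stable
  step 12. node 2  ⊔preds=[-3,2]  new=[-3,2]  stable
  step 13. node 5  ⊔preds=[-3,2]  new=[-3,2]  stable

Least fixpoint reached:
  node 0: [-3,2]
  node 1: [-3,3]
  node 2: [-3,2]
  node 3: [-1,0]
  node 4: [-3,2]
  node 5: [-3,2]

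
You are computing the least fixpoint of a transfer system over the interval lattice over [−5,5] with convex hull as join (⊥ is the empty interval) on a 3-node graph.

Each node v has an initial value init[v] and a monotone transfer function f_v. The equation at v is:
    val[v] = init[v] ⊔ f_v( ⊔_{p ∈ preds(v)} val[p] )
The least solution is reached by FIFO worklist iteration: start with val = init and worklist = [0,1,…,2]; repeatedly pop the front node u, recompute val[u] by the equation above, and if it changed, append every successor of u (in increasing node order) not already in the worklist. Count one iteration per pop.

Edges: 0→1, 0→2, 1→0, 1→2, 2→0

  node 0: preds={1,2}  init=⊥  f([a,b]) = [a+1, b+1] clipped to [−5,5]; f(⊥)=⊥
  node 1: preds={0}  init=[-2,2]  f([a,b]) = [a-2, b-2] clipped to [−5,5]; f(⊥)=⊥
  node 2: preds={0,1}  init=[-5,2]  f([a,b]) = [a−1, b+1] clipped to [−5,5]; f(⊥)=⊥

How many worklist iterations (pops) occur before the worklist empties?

7

Iteration log — 7 steps:
  step 1. node 0  ⊔preds=[-5,2]  new=[-4,3]  old=⊥  +wl: 
  step 2. node 1  ⊔preds=[-4,3]  new=[-5,2]  old=[-2,2]  +wl: 0
  step 3. node 2  ⊔preds=[-5,3]  new=[-5,4]  old=[-5,2]  +wl: 
  step 4. node 0  ⊔preds=[-5,4]  new=[-4,5]  old=[-4,3]  +wl: 1,2
  step 5. node 1  ⊔preds=[-4,5]  new=[-5,3]  old=[-5,2]  +wl: 0
  step 6. node 2  ⊔preds=[-5,5]  new=[-5,5]  old=[-5,4]  +wl: 
  step 7. node 0  ⊔preds=[-5,5]  new=[-4,5]  stable

Least fixpoint reached:
  node 0: [-4,5]
  node 1: [-5,3]
  node 2: [-5,5]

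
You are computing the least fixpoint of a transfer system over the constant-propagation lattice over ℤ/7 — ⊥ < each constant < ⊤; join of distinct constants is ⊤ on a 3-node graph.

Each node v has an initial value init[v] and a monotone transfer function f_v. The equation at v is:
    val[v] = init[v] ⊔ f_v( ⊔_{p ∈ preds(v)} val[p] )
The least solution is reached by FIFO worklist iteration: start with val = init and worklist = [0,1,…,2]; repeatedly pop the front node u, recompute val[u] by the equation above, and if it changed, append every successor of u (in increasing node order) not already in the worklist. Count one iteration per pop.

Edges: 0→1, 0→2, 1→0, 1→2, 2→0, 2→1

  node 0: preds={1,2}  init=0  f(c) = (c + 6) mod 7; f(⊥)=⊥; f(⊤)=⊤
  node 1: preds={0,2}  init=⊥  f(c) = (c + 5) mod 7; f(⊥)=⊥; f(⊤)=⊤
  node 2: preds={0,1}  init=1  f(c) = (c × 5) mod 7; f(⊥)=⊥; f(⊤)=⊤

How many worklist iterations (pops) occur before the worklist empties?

Iteration log — 6 steps:
  step 1. node 0  ⊔preds=1  new=0  stable
  step 2. node 1  ⊔preds=⊤  new=⊤  old=⊥  +wl: 0
  step 3. node 2  ⊔preds=⊤  new=⊤  old=1  +wl: 1
  step 4. node 0  ⊔preds=⊤  new=⊤  old=0  +wl: 2
  step 5. node 1  ⊔preds=⊤  new=⊤  stable
  step 6. node 2  ⊔preds=⊤  new=⊤  stable

Least fixpoint reached:
  node 0: ⊤
  node 1: ⊤
  node 2: ⊤

6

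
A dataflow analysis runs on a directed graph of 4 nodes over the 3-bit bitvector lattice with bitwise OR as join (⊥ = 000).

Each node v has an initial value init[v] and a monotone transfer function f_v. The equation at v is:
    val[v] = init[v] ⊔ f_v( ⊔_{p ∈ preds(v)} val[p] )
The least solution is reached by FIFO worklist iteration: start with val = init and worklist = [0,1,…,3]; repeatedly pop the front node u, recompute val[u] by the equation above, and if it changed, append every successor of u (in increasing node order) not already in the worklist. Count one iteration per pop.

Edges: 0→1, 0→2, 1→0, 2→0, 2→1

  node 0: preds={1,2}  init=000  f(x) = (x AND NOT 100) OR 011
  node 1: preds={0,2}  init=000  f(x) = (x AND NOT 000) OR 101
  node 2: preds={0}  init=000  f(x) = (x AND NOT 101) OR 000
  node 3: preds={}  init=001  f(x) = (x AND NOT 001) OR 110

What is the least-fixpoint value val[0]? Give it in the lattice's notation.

Iteration log — 6 steps:
  step 1. node 0  ⊔preds=000  new=011  old=000  +wl: 
  step 2. node 1  ⊔preds=011  new=111  old=000  +wl: 0
  step 3. node 2  ⊔preds=011  new=010  old=000  +wl: 1
  step 4. node 3  ⊔preds=000  new=111  old=001  +wl: 
  step 5. node 0  ⊔preds=111  new=011  stable
  step 6. node 1  ⊔preds=011  new=111  stable

Least fixpoint reached:
  node 0: 011
  node 1: 111
  node 2: 010
  node 3: 111

011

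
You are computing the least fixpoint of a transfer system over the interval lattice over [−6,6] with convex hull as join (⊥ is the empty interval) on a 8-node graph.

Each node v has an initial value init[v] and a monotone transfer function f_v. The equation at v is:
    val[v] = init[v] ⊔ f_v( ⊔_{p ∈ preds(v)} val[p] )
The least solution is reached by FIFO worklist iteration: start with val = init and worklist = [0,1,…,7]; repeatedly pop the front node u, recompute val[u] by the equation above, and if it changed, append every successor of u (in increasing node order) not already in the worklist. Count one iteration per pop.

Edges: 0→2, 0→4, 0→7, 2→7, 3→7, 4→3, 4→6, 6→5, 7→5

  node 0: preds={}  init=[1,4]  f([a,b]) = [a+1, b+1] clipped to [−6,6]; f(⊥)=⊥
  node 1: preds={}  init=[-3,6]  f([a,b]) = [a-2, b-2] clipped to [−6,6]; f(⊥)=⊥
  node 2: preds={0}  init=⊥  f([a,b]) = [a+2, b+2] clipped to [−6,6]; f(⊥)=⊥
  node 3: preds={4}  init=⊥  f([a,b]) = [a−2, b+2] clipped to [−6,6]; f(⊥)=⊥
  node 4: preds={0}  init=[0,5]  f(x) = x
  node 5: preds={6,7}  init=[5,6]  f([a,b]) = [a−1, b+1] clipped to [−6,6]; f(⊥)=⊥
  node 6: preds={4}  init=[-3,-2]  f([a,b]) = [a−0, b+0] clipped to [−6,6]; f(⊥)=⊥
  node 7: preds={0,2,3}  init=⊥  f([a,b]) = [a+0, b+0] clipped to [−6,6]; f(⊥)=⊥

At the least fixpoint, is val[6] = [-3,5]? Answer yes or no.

yes

Worklist (9 pops):
  #1 pop 0: in=⊥ → [1,4] (no change)
  #2 pop 1: in=⊥ → [-3,6] (no change)
  #3 pop 2: in=[1,4] → [3,6] (was ⊥); enqueue []
  #4 pop 3: in=[0,5] → [-2,6] (was ⊥); enqueue []
  #5 pop 4: in=[1,4] → [0,5] (no change)
  #6 pop 5: in=[-3,-2] → [-4,6] (was [5,6]); enqueue []
  #7 pop 6: in=[0,5] → [-3,5] (was [-3,-2]); enqueue [5]
  #8 pop 7: in=[-2,6] → [-2,6] (was ⊥); enqueue []
  #9 pop 5: in=[-3,6] → [-4,6] (no change)

Fixpoint:
  val[0] = [1,4]
  val[1] = [-3,6]
  val[2] = [3,6]
  val[3] = [-2,6]
  val[4] = [0,5]
  val[5] = [-4,6]
  val[6] = [-3,5]
  val[7] = [-2,6]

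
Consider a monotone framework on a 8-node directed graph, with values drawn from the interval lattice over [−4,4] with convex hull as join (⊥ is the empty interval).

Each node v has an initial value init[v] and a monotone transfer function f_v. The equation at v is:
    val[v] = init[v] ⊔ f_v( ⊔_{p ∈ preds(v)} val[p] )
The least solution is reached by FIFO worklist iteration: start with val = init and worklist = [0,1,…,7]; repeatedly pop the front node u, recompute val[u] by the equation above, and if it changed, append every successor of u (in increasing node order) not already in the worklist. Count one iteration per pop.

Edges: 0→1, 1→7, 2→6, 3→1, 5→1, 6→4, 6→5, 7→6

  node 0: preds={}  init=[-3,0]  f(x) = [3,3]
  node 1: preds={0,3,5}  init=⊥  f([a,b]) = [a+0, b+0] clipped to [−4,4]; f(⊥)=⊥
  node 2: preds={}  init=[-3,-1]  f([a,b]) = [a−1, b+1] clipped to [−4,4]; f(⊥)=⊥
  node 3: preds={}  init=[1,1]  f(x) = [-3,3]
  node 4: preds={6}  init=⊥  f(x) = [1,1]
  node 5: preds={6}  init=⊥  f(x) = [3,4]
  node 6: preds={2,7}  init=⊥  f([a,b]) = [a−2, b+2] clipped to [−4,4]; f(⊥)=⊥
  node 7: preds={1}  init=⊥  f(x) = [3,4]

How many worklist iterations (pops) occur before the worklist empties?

Iteration log — 15 steps:
  step 1. node 0  ⊔preds=⊥  new=[-3,3]  old=[-3,0]  +wl: 
  step 2. node 1  ⊔preds=[-3,3]  new=[-3,3]  old=⊥  +wl: 
  step 3. node 2  ⊔preds=⊥  new=[-3,-1]  stable
  step 4. node 3  ⊔preds=⊥  new=[-3,3]  old=[1,1]  +wl: 1
  step 5. node 4  ⊔preds=⊥  new=[1,1]  old=⊥  +wl: 
  step 6. node 5  ⊔preds=⊥  new=[3,4]  old=⊥  +wl: 
  step 7. node 6  ⊔preds=[-3,-1]  new=[-4,1]  old=⊥  +wl: 4,5
  step 8. node 7  ⊔preds=[-3,3]  new=[3,4]  old=⊥  +wl: 6
  step 9. node 1  ⊔preds=[-3,4]  new=[-3,4]  old=[-3,3]  +wl: 7
  step 10. node 4  ⊔preds=[-4,1]  new=[1,1]  stable
  step 11. node 5  ⊔preds=[-4,1]  new=[3,4]  stable
  step 12. node 6  ⊔preds=[-3,4]  new=[-4,4]  old=[-4,1]  +wl: 4,5
  step 13. node 7  ⊔preds=[-3,4]  new=[3,4]  stable
  step 14. node 4  ⊔preds=[-4,4]  new=[1,1]  stable
  step 15. node 5  ⊔preds=[-4,4]  new=[3,4]  stable

Least fixpoint reached:
  node 0: [-3,3]
  node 1: [-3,4]
  node 2: [-3,-1]
  node 3: [-3,3]
  node 4: [1,1]
  node 5: [3,4]
  node 6: [-4,4]
  node 7: [3,4]

15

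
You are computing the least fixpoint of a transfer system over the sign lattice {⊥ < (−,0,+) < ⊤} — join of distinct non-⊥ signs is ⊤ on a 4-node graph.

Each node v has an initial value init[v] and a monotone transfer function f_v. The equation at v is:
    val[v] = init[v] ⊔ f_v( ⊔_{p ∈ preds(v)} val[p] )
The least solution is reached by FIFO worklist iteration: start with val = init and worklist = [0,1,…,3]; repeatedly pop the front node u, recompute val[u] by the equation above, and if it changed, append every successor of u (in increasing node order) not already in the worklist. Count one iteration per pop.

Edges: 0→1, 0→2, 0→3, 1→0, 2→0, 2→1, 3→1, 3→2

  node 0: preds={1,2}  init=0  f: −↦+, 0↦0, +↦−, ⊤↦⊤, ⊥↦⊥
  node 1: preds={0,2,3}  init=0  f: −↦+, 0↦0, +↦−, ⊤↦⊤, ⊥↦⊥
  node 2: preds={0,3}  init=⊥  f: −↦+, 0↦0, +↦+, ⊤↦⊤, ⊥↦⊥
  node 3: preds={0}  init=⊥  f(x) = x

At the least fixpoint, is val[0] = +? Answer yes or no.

Worklist (7 pops):
  #1 pop 0: in=0 → 0 (no change)
  #2 pop 1: in=0 → 0 (no change)
  #3 pop 2: in=0 → 0 (was ⊥); enqueue [0,1]
  #4 pop 3: in=0 → 0 (was ⊥); enqueue [2]
  #5 pop 0: in=0 → 0 (no change)
  #6 pop 1: in=0 → 0 (no change)
  #7 pop 2: in=0 → 0 (no change)

Fixpoint:
  val[0] = 0
  val[1] = 0
  val[2] = 0
  val[3] = 0

no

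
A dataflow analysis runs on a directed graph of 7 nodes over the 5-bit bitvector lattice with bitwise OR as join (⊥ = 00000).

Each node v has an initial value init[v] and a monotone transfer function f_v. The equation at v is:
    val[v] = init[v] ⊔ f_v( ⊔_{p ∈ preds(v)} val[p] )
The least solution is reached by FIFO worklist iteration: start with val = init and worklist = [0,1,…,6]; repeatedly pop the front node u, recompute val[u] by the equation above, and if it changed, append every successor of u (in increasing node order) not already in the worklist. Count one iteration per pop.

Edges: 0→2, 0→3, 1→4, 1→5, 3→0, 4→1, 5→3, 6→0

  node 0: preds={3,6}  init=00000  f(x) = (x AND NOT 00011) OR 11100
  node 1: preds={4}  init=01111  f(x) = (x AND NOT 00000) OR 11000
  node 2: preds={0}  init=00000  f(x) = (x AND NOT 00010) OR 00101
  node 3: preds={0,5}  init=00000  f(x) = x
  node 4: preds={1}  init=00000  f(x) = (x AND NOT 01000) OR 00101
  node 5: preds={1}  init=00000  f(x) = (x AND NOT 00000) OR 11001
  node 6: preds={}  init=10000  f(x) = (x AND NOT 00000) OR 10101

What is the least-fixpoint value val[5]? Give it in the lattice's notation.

Trace (11 dequeues):
  [1] u=0 | in 10000 | out 11100 | prev 00000 | push {}
  [2] u=1 | in 00000 | out 11111 | prev 01111 | push {}
  [3] u=2 | in 11100 | out 11101 | prev 00000 | push {}
  [4] u=3 | in 11100 | out 11100 | prev 00000 | push {0}
  [5] u=4 | in 11111 | out 10111 | prev 00000 | push {1}
  [6] u=5 | in 11111 | out 11111 | prev 00000 | push {3}
  [7] u=6 | in 00000 | out 10101 | prev 10000 | push {}
  [8] u=0 | in 11101 | out 11100 | ==
  [9] u=1 | in 10111 | out 11111 | ==
  [10] u=3 | in 11111 | out 11111 | prev 11100 | push {0}
  [11] u=0 | in 11111 | out 11100 | ==

Converged values:
  [0] 11100
  [1] 11111
  [2] 11101
  [3] 11111
  [4] 10111
  [5] 11111
  [6] 10101

11111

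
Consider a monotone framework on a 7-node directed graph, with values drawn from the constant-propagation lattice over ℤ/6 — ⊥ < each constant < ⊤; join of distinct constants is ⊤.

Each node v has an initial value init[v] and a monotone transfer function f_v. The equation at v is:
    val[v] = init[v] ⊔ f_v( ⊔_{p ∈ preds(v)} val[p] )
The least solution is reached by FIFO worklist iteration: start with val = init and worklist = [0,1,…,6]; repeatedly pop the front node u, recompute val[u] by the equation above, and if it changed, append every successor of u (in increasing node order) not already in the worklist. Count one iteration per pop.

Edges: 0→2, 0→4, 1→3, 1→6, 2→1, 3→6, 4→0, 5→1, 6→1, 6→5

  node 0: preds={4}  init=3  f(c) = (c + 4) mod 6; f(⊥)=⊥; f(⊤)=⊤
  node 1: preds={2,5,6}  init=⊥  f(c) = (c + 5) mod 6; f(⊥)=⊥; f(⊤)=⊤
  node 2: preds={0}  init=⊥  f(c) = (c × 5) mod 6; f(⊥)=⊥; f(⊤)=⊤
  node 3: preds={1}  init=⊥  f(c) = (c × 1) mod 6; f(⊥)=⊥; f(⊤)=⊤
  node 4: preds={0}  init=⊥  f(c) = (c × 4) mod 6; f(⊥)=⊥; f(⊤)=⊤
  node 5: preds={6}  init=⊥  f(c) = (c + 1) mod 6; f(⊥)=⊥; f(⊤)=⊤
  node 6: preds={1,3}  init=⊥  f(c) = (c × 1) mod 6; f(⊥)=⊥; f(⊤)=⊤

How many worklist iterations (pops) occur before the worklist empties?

Trace (21 dequeues):
  [1] u=0 | in ⊥ | out 3 | ==
  [2] u=1 | in ⊥ | out ⊥ | ==
  [3] u=2 | in 3 | out 3 | prev ⊥ | push {1}
  [4] u=3 | in ⊥ | out ⊥ | ==
  [5] u=4 | in 3 | out 0 | prev ⊥ | push {0}
  [6] u=5 | in ⊥ | out ⊥ | ==
  [7] u=6 | in ⊥ | out ⊥ | ==
  [8] u=1 | in 3 | out 2 | prev ⊥ | push {3,6}
  [9] u=0 | in 0 | out ⊤ | prev 3 | push {2,4}
  [10] u=3 | in 2 | out 2 | prev ⊥ | push {}
  [11] u=6 | in 2 | out 2 | prev ⊥ | push {1,5}
  [12] u=2 | in ⊤ | out ⊤ | prev 3 | push {}
  [13] u=4 | in ⊤ | out ⊤ | prev 0 | push {0}
  [14] u=1 | in ⊤ | out ⊤ | prev 2 | push {3,6}
  [15] u=5 | in 2 | out 3 | prev ⊥ | push {1}
  [16] u=0 | in ⊤ | out ⊤ | ==
  [17] u=3 | in ⊤ | out ⊤ | prev 2 | push {}
  [18] u=6 | in ⊤ | out ⊤ | prev 2 | push {5}
  [19] u=1 | in ⊤ | out ⊤ | ==
  [20] u=5 | in ⊤ | out ⊤ | prev 3 | push {1}
  [21] u=1 | in ⊤ | out ⊤ | ==

Converged values:
  [0] ⊤
  [1] ⊤
  [2] ⊤
  [3] ⊤
  [4] ⊤
  [5] ⊤
  [6] ⊤

21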